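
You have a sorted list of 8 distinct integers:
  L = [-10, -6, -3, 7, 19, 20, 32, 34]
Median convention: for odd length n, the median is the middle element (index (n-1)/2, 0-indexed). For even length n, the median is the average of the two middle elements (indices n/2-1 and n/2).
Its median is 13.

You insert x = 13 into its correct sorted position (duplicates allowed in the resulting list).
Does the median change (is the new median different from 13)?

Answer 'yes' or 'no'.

Answer: no

Derivation:
Old median = 13
Insert x = 13
New median = 13
Changed? no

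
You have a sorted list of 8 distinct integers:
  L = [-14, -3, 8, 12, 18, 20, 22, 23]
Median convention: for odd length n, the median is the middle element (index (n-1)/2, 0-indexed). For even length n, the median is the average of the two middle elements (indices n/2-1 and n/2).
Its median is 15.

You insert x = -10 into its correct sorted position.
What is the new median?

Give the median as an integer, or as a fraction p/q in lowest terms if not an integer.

Answer: 12

Derivation:
Old list (sorted, length 8): [-14, -3, 8, 12, 18, 20, 22, 23]
Old median = 15
Insert x = -10
Old length even (8). Middle pair: indices 3,4 = 12,18.
New length odd (9). New median = single middle element.
x = -10: 1 elements are < x, 7 elements are > x.
New sorted list: [-14, -10, -3, 8, 12, 18, 20, 22, 23]
New median = 12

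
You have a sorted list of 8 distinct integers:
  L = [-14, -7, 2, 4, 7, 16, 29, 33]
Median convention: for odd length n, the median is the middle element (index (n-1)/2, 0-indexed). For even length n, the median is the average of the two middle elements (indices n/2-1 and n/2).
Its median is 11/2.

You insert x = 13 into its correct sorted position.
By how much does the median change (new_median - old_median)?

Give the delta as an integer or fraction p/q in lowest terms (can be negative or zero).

Old median = 11/2
After inserting x = 13: new sorted = [-14, -7, 2, 4, 7, 13, 16, 29, 33]
New median = 7
Delta = 7 - 11/2 = 3/2

Answer: 3/2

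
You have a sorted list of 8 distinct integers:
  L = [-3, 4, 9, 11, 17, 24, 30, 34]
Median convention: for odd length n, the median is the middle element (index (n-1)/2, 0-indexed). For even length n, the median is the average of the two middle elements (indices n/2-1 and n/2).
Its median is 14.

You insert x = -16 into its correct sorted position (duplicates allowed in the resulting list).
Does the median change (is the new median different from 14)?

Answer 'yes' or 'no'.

Answer: yes

Derivation:
Old median = 14
Insert x = -16
New median = 11
Changed? yes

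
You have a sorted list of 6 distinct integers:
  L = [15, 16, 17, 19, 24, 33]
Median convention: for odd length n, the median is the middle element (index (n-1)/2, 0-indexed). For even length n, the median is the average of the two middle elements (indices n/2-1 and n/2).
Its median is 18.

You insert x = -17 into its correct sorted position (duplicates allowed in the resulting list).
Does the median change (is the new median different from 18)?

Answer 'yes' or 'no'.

Old median = 18
Insert x = -17
New median = 17
Changed? yes

Answer: yes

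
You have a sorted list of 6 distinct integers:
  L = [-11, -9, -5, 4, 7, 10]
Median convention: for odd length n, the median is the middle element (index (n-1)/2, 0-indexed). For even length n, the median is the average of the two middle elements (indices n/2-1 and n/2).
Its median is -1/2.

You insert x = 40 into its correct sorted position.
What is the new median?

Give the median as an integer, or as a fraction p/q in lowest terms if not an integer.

Old list (sorted, length 6): [-11, -9, -5, 4, 7, 10]
Old median = -1/2
Insert x = 40
Old length even (6). Middle pair: indices 2,3 = -5,4.
New length odd (7). New median = single middle element.
x = 40: 6 elements are < x, 0 elements are > x.
New sorted list: [-11, -9, -5, 4, 7, 10, 40]
New median = 4

Answer: 4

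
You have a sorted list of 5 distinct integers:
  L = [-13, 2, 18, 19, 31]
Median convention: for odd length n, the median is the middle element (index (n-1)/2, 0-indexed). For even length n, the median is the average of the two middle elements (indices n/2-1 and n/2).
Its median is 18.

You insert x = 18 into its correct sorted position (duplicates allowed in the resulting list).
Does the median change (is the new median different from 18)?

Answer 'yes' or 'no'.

Old median = 18
Insert x = 18
New median = 18
Changed? no

Answer: no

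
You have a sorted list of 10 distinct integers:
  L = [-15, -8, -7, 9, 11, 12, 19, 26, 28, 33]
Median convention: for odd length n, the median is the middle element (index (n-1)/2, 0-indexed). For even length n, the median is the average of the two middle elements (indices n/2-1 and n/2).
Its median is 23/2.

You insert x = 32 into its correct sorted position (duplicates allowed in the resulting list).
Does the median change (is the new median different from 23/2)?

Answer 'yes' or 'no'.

Old median = 23/2
Insert x = 32
New median = 12
Changed? yes

Answer: yes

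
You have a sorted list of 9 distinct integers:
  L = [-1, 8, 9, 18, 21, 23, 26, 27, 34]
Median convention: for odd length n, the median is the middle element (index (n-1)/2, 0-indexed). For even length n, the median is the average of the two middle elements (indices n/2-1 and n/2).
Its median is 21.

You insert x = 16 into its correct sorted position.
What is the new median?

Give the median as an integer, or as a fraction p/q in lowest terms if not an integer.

Old list (sorted, length 9): [-1, 8, 9, 18, 21, 23, 26, 27, 34]
Old median = 21
Insert x = 16
Old length odd (9). Middle was index 4 = 21.
New length even (10). New median = avg of two middle elements.
x = 16: 3 elements are < x, 6 elements are > x.
New sorted list: [-1, 8, 9, 16, 18, 21, 23, 26, 27, 34]
New median = 39/2

Answer: 39/2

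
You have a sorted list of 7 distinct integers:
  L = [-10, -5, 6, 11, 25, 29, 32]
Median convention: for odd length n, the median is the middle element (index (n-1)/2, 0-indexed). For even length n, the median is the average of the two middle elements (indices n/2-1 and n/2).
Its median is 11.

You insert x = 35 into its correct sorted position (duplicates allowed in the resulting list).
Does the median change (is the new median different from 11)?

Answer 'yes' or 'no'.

Old median = 11
Insert x = 35
New median = 18
Changed? yes

Answer: yes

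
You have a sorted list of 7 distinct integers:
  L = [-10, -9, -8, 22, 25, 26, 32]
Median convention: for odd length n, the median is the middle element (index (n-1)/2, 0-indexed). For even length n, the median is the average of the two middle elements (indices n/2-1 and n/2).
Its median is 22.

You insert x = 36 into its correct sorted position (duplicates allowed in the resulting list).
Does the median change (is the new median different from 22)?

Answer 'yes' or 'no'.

Answer: yes

Derivation:
Old median = 22
Insert x = 36
New median = 47/2
Changed? yes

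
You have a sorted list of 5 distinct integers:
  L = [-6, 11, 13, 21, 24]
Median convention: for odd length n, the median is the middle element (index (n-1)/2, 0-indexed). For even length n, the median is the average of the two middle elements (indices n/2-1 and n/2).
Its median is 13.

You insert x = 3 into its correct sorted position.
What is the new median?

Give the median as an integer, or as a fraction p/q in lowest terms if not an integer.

Old list (sorted, length 5): [-6, 11, 13, 21, 24]
Old median = 13
Insert x = 3
Old length odd (5). Middle was index 2 = 13.
New length even (6). New median = avg of two middle elements.
x = 3: 1 elements are < x, 4 elements are > x.
New sorted list: [-6, 3, 11, 13, 21, 24]
New median = 12

Answer: 12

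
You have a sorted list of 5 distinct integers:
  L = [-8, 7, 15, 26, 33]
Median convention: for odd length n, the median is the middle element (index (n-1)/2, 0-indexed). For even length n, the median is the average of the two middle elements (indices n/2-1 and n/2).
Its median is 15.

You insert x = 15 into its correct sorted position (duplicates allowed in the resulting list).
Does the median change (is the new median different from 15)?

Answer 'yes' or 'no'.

Old median = 15
Insert x = 15
New median = 15
Changed? no

Answer: no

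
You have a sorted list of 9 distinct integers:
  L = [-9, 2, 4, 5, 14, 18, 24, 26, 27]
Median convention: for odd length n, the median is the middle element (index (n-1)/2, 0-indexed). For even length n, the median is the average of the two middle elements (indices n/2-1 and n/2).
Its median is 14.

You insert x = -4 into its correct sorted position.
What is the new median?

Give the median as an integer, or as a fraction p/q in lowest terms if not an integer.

Old list (sorted, length 9): [-9, 2, 4, 5, 14, 18, 24, 26, 27]
Old median = 14
Insert x = -4
Old length odd (9). Middle was index 4 = 14.
New length even (10). New median = avg of two middle elements.
x = -4: 1 elements are < x, 8 elements are > x.
New sorted list: [-9, -4, 2, 4, 5, 14, 18, 24, 26, 27]
New median = 19/2

Answer: 19/2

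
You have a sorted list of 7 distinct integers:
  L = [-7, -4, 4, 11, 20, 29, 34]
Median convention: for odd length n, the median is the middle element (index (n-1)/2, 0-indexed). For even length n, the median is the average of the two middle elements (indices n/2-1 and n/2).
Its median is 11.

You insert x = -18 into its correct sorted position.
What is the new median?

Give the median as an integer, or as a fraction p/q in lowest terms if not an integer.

Old list (sorted, length 7): [-7, -4, 4, 11, 20, 29, 34]
Old median = 11
Insert x = -18
Old length odd (7). Middle was index 3 = 11.
New length even (8). New median = avg of two middle elements.
x = -18: 0 elements are < x, 7 elements are > x.
New sorted list: [-18, -7, -4, 4, 11, 20, 29, 34]
New median = 15/2

Answer: 15/2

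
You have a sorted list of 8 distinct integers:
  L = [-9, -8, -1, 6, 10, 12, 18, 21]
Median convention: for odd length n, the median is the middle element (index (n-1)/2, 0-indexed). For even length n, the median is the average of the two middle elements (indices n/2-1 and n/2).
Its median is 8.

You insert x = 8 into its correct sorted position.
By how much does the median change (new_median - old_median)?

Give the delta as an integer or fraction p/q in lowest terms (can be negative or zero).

Answer: 0

Derivation:
Old median = 8
After inserting x = 8: new sorted = [-9, -8, -1, 6, 8, 10, 12, 18, 21]
New median = 8
Delta = 8 - 8 = 0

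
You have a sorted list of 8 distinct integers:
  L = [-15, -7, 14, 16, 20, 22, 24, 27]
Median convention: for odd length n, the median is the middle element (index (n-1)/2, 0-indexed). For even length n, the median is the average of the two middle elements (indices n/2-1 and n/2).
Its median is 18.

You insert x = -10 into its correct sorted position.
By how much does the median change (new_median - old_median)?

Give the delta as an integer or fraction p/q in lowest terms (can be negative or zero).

Old median = 18
After inserting x = -10: new sorted = [-15, -10, -7, 14, 16, 20, 22, 24, 27]
New median = 16
Delta = 16 - 18 = -2

Answer: -2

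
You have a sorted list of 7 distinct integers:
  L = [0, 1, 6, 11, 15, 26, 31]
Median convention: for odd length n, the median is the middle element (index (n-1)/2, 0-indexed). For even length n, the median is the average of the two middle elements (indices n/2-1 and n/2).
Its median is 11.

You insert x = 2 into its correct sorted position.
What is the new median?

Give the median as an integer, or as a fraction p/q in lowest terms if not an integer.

Old list (sorted, length 7): [0, 1, 6, 11, 15, 26, 31]
Old median = 11
Insert x = 2
Old length odd (7). Middle was index 3 = 11.
New length even (8). New median = avg of two middle elements.
x = 2: 2 elements are < x, 5 elements are > x.
New sorted list: [0, 1, 2, 6, 11, 15, 26, 31]
New median = 17/2

Answer: 17/2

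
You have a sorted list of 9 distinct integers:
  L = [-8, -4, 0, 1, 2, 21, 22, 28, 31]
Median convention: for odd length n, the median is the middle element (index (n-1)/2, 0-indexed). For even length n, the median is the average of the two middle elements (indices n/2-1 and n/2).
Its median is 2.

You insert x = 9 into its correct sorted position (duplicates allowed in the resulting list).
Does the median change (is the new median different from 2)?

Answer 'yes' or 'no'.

Old median = 2
Insert x = 9
New median = 11/2
Changed? yes

Answer: yes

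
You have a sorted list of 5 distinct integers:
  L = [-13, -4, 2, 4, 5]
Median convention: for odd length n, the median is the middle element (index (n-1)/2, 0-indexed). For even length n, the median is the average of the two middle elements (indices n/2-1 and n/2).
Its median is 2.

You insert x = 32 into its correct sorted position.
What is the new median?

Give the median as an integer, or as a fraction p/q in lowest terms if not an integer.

Answer: 3

Derivation:
Old list (sorted, length 5): [-13, -4, 2, 4, 5]
Old median = 2
Insert x = 32
Old length odd (5). Middle was index 2 = 2.
New length even (6). New median = avg of two middle elements.
x = 32: 5 elements are < x, 0 elements are > x.
New sorted list: [-13, -4, 2, 4, 5, 32]
New median = 3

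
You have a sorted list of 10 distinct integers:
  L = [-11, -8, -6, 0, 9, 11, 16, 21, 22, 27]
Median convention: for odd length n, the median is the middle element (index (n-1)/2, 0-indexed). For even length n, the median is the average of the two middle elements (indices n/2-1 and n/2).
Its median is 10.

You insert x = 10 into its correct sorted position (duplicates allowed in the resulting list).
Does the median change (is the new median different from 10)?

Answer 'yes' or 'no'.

Old median = 10
Insert x = 10
New median = 10
Changed? no

Answer: no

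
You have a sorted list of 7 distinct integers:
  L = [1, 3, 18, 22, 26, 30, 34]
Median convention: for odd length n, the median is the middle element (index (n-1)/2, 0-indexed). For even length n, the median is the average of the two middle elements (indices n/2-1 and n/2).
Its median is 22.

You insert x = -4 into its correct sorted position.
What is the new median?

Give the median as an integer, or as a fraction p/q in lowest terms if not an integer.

Answer: 20

Derivation:
Old list (sorted, length 7): [1, 3, 18, 22, 26, 30, 34]
Old median = 22
Insert x = -4
Old length odd (7). Middle was index 3 = 22.
New length even (8). New median = avg of two middle elements.
x = -4: 0 elements are < x, 7 elements are > x.
New sorted list: [-4, 1, 3, 18, 22, 26, 30, 34]
New median = 20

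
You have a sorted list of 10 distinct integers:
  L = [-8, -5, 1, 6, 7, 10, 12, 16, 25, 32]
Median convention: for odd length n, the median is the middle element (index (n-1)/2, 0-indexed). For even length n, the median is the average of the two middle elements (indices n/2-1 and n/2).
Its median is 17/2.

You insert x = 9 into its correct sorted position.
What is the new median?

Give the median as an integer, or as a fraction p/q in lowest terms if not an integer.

Answer: 9

Derivation:
Old list (sorted, length 10): [-8, -5, 1, 6, 7, 10, 12, 16, 25, 32]
Old median = 17/2
Insert x = 9
Old length even (10). Middle pair: indices 4,5 = 7,10.
New length odd (11). New median = single middle element.
x = 9: 5 elements are < x, 5 elements are > x.
New sorted list: [-8, -5, 1, 6, 7, 9, 10, 12, 16, 25, 32]
New median = 9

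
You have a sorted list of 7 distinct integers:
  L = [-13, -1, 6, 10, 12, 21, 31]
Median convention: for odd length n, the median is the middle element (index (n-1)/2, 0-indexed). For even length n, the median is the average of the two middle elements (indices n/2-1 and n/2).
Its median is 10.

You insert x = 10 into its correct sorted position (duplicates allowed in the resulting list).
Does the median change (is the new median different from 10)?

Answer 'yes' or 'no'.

Answer: no

Derivation:
Old median = 10
Insert x = 10
New median = 10
Changed? no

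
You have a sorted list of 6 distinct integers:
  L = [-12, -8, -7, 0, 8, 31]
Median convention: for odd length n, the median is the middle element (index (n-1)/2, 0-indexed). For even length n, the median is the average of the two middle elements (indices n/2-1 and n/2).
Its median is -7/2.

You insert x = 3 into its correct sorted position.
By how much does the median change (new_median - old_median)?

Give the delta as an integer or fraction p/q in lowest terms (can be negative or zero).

Old median = -7/2
After inserting x = 3: new sorted = [-12, -8, -7, 0, 3, 8, 31]
New median = 0
Delta = 0 - -7/2 = 7/2

Answer: 7/2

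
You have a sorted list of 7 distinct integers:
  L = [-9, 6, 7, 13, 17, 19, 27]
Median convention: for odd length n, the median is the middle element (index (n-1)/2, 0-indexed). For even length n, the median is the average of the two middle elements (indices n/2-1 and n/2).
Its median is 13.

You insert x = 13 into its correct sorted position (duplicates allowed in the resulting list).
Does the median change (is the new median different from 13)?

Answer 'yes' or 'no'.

Old median = 13
Insert x = 13
New median = 13
Changed? no

Answer: no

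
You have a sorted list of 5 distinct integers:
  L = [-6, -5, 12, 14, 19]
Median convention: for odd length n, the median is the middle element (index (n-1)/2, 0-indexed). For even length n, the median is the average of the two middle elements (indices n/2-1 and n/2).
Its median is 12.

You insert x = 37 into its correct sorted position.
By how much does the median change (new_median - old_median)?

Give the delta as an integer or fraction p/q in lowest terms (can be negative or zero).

Old median = 12
After inserting x = 37: new sorted = [-6, -5, 12, 14, 19, 37]
New median = 13
Delta = 13 - 12 = 1

Answer: 1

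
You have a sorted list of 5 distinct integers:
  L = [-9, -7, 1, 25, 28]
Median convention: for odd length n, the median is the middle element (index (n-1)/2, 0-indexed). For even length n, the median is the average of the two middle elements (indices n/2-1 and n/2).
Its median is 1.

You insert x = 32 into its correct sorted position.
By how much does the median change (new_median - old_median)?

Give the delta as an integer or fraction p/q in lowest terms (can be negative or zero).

Old median = 1
After inserting x = 32: new sorted = [-9, -7, 1, 25, 28, 32]
New median = 13
Delta = 13 - 1 = 12

Answer: 12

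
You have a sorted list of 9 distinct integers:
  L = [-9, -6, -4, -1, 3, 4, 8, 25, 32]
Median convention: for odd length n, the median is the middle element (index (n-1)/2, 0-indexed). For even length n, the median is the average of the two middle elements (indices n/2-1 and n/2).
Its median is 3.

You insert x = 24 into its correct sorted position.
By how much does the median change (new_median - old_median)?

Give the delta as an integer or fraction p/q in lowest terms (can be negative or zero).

Old median = 3
After inserting x = 24: new sorted = [-9, -6, -4, -1, 3, 4, 8, 24, 25, 32]
New median = 7/2
Delta = 7/2 - 3 = 1/2

Answer: 1/2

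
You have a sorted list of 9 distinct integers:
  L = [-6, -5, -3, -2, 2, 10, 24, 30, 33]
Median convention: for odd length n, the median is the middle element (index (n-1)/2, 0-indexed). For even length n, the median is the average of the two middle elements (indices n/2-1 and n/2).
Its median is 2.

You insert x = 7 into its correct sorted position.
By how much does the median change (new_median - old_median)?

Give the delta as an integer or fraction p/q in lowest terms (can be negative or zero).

Old median = 2
After inserting x = 7: new sorted = [-6, -5, -3, -2, 2, 7, 10, 24, 30, 33]
New median = 9/2
Delta = 9/2 - 2 = 5/2

Answer: 5/2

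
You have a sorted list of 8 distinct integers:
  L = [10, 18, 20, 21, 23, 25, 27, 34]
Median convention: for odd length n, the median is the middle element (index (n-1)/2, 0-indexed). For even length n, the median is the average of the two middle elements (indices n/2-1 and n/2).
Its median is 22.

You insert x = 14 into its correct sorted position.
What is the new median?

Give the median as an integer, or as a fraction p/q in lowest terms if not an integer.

Answer: 21

Derivation:
Old list (sorted, length 8): [10, 18, 20, 21, 23, 25, 27, 34]
Old median = 22
Insert x = 14
Old length even (8). Middle pair: indices 3,4 = 21,23.
New length odd (9). New median = single middle element.
x = 14: 1 elements are < x, 7 elements are > x.
New sorted list: [10, 14, 18, 20, 21, 23, 25, 27, 34]
New median = 21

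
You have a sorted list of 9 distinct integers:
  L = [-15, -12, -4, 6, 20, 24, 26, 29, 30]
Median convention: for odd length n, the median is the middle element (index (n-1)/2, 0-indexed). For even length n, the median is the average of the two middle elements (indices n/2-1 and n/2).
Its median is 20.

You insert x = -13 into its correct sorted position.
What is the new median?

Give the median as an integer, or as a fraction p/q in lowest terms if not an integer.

Old list (sorted, length 9): [-15, -12, -4, 6, 20, 24, 26, 29, 30]
Old median = 20
Insert x = -13
Old length odd (9). Middle was index 4 = 20.
New length even (10). New median = avg of two middle elements.
x = -13: 1 elements are < x, 8 elements are > x.
New sorted list: [-15, -13, -12, -4, 6, 20, 24, 26, 29, 30]
New median = 13

Answer: 13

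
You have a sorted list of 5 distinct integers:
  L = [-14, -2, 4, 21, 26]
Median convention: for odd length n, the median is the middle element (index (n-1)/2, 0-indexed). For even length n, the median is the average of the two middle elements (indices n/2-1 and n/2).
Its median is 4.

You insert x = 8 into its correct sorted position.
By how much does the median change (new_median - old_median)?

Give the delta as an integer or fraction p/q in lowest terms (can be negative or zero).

Old median = 4
After inserting x = 8: new sorted = [-14, -2, 4, 8, 21, 26]
New median = 6
Delta = 6 - 4 = 2

Answer: 2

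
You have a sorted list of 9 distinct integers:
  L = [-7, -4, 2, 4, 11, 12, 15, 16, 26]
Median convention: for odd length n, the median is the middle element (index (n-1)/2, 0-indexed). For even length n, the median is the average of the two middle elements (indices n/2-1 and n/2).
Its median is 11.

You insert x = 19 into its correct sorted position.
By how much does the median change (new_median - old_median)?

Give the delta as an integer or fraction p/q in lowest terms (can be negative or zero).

Old median = 11
After inserting x = 19: new sorted = [-7, -4, 2, 4, 11, 12, 15, 16, 19, 26]
New median = 23/2
Delta = 23/2 - 11 = 1/2

Answer: 1/2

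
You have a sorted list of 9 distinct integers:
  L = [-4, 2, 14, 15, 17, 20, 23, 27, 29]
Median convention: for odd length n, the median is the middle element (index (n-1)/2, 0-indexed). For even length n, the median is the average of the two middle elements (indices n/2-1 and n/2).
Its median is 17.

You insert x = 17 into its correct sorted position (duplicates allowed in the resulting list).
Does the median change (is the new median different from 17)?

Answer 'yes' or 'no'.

Old median = 17
Insert x = 17
New median = 17
Changed? no

Answer: no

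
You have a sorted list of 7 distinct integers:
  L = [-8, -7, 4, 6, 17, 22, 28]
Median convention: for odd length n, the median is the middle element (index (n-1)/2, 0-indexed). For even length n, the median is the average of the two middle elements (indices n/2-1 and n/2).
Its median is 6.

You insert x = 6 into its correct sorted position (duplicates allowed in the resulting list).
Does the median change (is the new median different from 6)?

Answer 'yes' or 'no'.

Answer: no

Derivation:
Old median = 6
Insert x = 6
New median = 6
Changed? no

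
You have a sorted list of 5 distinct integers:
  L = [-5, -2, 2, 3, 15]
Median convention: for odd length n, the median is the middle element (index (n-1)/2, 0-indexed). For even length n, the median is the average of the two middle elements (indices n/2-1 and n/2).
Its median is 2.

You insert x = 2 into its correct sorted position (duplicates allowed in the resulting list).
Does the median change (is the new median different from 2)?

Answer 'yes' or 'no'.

Old median = 2
Insert x = 2
New median = 2
Changed? no

Answer: no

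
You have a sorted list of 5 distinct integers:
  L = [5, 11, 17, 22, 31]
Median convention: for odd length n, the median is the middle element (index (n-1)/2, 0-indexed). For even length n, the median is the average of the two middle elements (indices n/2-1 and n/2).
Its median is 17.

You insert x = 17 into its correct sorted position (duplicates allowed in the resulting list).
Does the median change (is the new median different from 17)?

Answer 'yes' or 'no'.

Answer: no

Derivation:
Old median = 17
Insert x = 17
New median = 17
Changed? no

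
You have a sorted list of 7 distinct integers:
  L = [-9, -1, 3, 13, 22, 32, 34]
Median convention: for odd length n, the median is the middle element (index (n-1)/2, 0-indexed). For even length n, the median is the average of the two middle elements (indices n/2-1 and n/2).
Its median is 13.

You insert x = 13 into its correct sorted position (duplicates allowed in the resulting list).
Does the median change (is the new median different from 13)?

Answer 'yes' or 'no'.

Old median = 13
Insert x = 13
New median = 13
Changed? no

Answer: no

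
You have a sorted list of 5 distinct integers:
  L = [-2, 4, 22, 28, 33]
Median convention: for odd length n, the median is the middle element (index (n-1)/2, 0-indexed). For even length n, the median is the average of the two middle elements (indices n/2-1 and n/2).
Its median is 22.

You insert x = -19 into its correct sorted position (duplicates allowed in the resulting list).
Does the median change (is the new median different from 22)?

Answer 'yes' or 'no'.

Answer: yes

Derivation:
Old median = 22
Insert x = -19
New median = 13
Changed? yes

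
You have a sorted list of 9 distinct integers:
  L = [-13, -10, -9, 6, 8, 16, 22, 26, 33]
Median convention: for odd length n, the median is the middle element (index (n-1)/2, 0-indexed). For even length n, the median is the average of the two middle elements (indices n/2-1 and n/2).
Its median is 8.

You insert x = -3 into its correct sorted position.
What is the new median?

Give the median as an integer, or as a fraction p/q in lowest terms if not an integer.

Answer: 7

Derivation:
Old list (sorted, length 9): [-13, -10, -9, 6, 8, 16, 22, 26, 33]
Old median = 8
Insert x = -3
Old length odd (9). Middle was index 4 = 8.
New length even (10). New median = avg of two middle elements.
x = -3: 3 elements are < x, 6 elements are > x.
New sorted list: [-13, -10, -9, -3, 6, 8, 16, 22, 26, 33]
New median = 7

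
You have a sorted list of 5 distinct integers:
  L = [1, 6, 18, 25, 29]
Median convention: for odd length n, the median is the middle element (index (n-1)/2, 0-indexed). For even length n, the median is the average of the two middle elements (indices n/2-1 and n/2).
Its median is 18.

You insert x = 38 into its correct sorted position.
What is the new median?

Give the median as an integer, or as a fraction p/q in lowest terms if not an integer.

Answer: 43/2

Derivation:
Old list (sorted, length 5): [1, 6, 18, 25, 29]
Old median = 18
Insert x = 38
Old length odd (5). Middle was index 2 = 18.
New length even (6). New median = avg of two middle elements.
x = 38: 5 elements are < x, 0 elements are > x.
New sorted list: [1, 6, 18, 25, 29, 38]
New median = 43/2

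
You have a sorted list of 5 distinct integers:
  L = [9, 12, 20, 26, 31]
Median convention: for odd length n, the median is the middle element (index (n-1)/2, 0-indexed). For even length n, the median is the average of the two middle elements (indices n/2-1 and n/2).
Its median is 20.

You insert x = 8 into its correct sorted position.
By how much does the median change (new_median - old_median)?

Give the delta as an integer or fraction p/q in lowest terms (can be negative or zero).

Old median = 20
After inserting x = 8: new sorted = [8, 9, 12, 20, 26, 31]
New median = 16
Delta = 16 - 20 = -4

Answer: -4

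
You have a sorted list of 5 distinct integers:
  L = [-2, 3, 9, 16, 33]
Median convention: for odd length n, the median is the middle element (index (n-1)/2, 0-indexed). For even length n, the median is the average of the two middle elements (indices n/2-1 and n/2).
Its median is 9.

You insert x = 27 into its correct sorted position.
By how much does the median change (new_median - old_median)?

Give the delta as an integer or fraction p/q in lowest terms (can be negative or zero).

Old median = 9
After inserting x = 27: new sorted = [-2, 3, 9, 16, 27, 33]
New median = 25/2
Delta = 25/2 - 9 = 7/2

Answer: 7/2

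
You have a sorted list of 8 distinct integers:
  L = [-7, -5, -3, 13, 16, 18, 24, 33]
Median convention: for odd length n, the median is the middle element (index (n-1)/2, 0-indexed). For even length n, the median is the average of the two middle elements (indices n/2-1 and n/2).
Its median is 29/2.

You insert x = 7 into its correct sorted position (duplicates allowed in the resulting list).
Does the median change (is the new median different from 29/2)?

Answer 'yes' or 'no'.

Old median = 29/2
Insert x = 7
New median = 13
Changed? yes

Answer: yes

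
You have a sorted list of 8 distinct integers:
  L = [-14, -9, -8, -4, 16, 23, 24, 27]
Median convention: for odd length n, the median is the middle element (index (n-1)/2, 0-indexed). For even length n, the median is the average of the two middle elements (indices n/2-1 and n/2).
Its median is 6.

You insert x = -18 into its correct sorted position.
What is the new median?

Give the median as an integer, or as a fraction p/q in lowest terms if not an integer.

Answer: -4

Derivation:
Old list (sorted, length 8): [-14, -9, -8, -4, 16, 23, 24, 27]
Old median = 6
Insert x = -18
Old length even (8). Middle pair: indices 3,4 = -4,16.
New length odd (9). New median = single middle element.
x = -18: 0 elements are < x, 8 elements are > x.
New sorted list: [-18, -14, -9, -8, -4, 16, 23, 24, 27]
New median = -4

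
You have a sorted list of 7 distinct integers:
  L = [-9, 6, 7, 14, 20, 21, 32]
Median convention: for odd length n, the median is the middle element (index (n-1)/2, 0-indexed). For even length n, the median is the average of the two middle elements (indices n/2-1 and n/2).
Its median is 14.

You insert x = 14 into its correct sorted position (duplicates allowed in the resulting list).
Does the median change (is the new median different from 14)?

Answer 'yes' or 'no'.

Answer: no

Derivation:
Old median = 14
Insert x = 14
New median = 14
Changed? no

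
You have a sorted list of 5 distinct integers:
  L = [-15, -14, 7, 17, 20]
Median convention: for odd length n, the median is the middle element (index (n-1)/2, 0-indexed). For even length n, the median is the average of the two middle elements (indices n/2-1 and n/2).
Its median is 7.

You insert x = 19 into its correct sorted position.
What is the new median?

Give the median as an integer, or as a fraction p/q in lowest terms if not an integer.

Old list (sorted, length 5): [-15, -14, 7, 17, 20]
Old median = 7
Insert x = 19
Old length odd (5). Middle was index 2 = 7.
New length even (6). New median = avg of two middle elements.
x = 19: 4 elements are < x, 1 elements are > x.
New sorted list: [-15, -14, 7, 17, 19, 20]
New median = 12

Answer: 12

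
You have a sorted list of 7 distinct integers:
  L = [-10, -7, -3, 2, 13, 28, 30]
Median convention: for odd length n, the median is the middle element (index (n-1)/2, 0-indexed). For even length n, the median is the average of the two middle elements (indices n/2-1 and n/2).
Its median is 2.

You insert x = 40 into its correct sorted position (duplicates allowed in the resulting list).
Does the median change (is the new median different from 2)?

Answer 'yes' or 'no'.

Old median = 2
Insert x = 40
New median = 15/2
Changed? yes

Answer: yes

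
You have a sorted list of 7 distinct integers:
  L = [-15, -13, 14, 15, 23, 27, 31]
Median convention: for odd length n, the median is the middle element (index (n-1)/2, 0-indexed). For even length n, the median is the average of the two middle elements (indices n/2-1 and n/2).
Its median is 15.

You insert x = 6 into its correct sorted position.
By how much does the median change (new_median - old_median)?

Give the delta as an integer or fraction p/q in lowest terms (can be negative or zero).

Old median = 15
After inserting x = 6: new sorted = [-15, -13, 6, 14, 15, 23, 27, 31]
New median = 29/2
Delta = 29/2 - 15 = -1/2

Answer: -1/2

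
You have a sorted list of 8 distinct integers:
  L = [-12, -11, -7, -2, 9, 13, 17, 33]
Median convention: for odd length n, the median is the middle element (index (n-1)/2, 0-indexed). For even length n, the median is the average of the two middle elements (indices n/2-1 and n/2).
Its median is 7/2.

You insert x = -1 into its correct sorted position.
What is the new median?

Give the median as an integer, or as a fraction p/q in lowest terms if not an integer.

Old list (sorted, length 8): [-12, -11, -7, -2, 9, 13, 17, 33]
Old median = 7/2
Insert x = -1
Old length even (8). Middle pair: indices 3,4 = -2,9.
New length odd (9). New median = single middle element.
x = -1: 4 elements are < x, 4 elements are > x.
New sorted list: [-12, -11, -7, -2, -1, 9, 13, 17, 33]
New median = -1

Answer: -1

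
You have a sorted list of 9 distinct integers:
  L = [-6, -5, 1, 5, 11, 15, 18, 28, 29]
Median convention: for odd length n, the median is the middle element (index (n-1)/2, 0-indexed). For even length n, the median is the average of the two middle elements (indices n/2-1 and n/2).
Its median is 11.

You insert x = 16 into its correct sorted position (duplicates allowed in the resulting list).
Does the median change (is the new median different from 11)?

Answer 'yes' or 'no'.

Answer: yes

Derivation:
Old median = 11
Insert x = 16
New median = 13
Changed? yes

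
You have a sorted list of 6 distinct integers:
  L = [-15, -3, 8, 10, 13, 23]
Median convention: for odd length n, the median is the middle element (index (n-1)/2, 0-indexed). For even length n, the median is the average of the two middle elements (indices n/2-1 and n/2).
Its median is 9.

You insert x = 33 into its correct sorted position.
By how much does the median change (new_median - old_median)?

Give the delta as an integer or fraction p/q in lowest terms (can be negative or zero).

Answer: 1

Derivation:
Old median = 9
After inserting x = 33: new sorted = [-15, -3, 8, 10, 13, 23, 33]
New median = 10
Delta = 10 - 9 = 1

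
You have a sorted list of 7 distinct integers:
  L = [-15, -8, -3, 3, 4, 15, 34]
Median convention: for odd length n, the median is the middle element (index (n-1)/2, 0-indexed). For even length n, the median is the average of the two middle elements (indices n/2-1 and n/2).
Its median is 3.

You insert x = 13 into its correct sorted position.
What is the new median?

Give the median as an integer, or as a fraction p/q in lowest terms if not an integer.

Answer: 7/2

Derivation:
Old list (sorted, length 7): [-15, -8, -3, 3, 4, 15, 34]
Old median = 3
Insert x = 13
Old length odd (7). Middle was index 3 = 3.
New length even (8). New median = avg of two middle elements.
x = 13: 5 elements are < x, 2 elements are > x.
New sorted list: [-15, -8, -3, 3, 4, 13, 15, 34]
New median = 7/2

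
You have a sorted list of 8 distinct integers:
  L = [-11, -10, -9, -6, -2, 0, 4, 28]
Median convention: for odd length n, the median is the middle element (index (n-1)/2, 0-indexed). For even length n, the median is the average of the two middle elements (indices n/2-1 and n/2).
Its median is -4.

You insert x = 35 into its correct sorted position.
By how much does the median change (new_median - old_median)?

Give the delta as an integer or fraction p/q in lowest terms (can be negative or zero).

Old median = -4
After inserting x = 35: new sorted = [-11, -10, -9, -6, -2, 0, 4, 28, 35]
New median = -2
Delta = -2 - -4 = 2

Answer: 2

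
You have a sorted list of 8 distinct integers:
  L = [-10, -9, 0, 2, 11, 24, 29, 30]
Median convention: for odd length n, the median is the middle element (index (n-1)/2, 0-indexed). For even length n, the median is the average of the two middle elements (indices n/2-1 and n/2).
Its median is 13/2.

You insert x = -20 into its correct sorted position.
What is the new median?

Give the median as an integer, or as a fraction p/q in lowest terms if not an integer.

Answer: 2

Derivation:
Old list (sorted, length 8): [-10, -9, 0, 2, 11, 24, 29, 30]
Old median = 13/2
Insert x = -20
Old length even (8). Middle pair: indices 3,4 = 2,11.
New length odd (9). New median = single middle element.
x = -20: 0 elements are < x, 8 elements are > x.
New sorted list: [-20, -10, -9, 0, 2, 11, 24, 29, 30]
New median = 2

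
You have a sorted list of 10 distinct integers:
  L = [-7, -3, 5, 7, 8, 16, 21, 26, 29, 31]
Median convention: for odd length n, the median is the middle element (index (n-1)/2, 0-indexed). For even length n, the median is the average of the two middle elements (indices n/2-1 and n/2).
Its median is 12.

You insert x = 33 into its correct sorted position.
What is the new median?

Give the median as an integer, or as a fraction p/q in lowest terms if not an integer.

Answer: 16

Derivation:
Old list (sorted, length 10): [-7, -3, 5, 7, 8, 16, 21, 26, 29, 31]
Old median = 12
Insert x = 33
Old length even (10). Middle pair: indices 4,5 = 8,16.
New length odd (11). New median = single middle element.
x = 33: 10 elements are < x, 0 elements are > x.
New sorted list: [-7, -3, 5, 7, 8, 16, 21, 26, 29, 31, 33]
New median = 16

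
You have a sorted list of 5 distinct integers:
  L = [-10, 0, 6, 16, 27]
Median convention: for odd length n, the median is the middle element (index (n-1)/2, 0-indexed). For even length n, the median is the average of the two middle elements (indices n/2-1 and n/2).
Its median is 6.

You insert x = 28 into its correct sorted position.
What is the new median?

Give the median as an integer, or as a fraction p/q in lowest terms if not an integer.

Old list (sorted, length 5): [-10, 0, 6, 16, 27]
Old median = 6
Insert x = 28
Old length odd (5). Middle was index 2 = 6.
New length even (6). New median = avg of two middle elements.
x = 28: 5 elements are < x, 0 elements are > x.
New sorted list: [-10, 0, 6, 16, 27, 28]
New median = 11

Answer: 11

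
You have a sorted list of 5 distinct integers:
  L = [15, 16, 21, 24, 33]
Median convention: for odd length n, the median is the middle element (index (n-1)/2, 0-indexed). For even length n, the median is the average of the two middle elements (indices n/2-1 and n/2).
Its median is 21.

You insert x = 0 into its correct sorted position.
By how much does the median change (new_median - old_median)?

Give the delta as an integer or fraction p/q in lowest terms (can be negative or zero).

Answer: -5/2

Derivation:
Old median = 21
After inserting x = 0: new sorted = [0, 15, 16, 21, 24, 33]
New median = 37/2
Delta = 37/2 - 21 = -5/2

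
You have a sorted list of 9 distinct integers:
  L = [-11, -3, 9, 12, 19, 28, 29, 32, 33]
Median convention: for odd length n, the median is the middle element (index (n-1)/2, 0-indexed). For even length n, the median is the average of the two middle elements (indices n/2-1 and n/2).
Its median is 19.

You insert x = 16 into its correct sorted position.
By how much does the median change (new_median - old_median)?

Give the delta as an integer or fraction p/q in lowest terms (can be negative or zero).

Old median = 19
After inserting x = 16: new sorted = [-11, -3, 9, 12, 16, 19, 28, 29, 32, 33]
New median = 35/2
Delta = 35/2 - 19 = -3/2

Answer: -3/2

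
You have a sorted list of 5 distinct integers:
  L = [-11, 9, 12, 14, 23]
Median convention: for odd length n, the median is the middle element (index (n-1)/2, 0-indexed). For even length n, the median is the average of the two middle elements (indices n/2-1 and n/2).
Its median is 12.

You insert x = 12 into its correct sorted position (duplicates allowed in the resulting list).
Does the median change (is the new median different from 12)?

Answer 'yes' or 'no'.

Answer: no

Derivation:
Old median = 12
Insert x = 12
New median = 12
Changed? no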